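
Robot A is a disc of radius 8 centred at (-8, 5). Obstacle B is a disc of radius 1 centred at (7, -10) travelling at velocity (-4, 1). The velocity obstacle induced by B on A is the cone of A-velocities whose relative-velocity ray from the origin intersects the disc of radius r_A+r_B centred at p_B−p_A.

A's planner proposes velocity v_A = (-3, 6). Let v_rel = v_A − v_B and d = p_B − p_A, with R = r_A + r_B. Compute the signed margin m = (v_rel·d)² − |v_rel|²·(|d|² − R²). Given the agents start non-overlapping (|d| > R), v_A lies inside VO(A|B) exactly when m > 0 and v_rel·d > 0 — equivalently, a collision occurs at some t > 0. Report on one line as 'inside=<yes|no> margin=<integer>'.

d = (15, -15),  |d|² = 450;  R = 8+1 = 9,  c = 450−9² = 369
v_rel = (1, 5),  |v_rel|² = 26;  v_rel·d = (1)·(15) + (5)·(-15) = -60
26·t² + 120·t + 369 = 0  ⇒  m = (-60)² − 26·369 = -5994
m = -5994 < 0,  v_rel·d = -60 < 0  ⇒  outside

inside=no margin=-5994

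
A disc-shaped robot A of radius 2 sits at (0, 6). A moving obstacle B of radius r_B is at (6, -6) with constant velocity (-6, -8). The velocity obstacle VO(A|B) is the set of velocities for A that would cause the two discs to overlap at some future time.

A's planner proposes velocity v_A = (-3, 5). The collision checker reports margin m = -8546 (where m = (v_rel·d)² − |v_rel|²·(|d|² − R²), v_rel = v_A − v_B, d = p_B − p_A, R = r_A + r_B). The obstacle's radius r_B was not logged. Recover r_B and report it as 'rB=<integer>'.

m = -8546
d = (6, -12);  v_rel = (3, 13),  |v_rel|² = 178
v_rel×d = (3)·(-12) − (13)·(6) = -114
since m = R²·178 − (-114)²:  R² = (12996 + -8546) / 178 = 25
R = √25 = 5  ⇒  r_B = 5 − 2 = 3

rB=3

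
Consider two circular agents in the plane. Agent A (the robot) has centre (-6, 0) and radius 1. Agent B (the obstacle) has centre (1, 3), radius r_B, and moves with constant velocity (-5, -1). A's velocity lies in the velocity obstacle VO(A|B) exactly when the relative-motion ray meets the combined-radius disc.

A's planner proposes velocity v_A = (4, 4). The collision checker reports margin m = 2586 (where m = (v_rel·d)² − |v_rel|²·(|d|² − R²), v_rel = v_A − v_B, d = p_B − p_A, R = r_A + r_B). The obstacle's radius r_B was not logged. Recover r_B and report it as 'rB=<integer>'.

m = 2586
d = (7, 3);  v_rel = (9, 5),  |v_rel|² = 106
v_rel×d = (9)·(3) − (5)·(7) = -8
since m = R²·106 − (-8)²:  R² = (64 + 2586) / 106 = 25
R = √25 = 5  ⇒  r_B = 5 − 1 = 4

rB=4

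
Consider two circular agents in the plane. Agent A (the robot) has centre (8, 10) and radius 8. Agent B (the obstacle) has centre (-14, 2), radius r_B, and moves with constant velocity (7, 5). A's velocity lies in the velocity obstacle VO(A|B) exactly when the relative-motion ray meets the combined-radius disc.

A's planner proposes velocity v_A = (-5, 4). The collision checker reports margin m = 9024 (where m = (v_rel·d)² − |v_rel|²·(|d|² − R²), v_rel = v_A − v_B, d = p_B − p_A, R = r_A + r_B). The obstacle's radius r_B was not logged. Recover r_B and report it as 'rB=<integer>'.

m = 9024
d = (-22, -8);  v_rel = (-12, -1),  |v_rel|² = 145
v_rel×d = (-12)·(-8) − (-1)·(-22) = 74
since m = R²·145 − 74²:  R² = (5476 + 9024) / 145 = 100
R = √100 = 10  ⇒  r_B = 10 − 8 = 2

rB=2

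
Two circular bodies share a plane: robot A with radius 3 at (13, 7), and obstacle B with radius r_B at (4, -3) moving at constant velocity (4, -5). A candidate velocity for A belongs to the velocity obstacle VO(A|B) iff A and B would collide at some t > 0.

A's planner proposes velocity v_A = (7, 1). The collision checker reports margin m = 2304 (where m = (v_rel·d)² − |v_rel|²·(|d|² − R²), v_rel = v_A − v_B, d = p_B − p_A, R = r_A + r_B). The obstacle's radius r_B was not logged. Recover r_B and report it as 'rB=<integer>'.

m = 2304
d = (-9, -10);  v_rel = (3, 6),  |v_rel|² = 45
v_rel×d = (3)·(-10) − (6)·(-9) = 24
since m = R²·45 − 24²:  R² = (576 + 2304) / 45 = 64
R = √64 = 8  ⇒  r_B = 8 − 3 = 5

rB=5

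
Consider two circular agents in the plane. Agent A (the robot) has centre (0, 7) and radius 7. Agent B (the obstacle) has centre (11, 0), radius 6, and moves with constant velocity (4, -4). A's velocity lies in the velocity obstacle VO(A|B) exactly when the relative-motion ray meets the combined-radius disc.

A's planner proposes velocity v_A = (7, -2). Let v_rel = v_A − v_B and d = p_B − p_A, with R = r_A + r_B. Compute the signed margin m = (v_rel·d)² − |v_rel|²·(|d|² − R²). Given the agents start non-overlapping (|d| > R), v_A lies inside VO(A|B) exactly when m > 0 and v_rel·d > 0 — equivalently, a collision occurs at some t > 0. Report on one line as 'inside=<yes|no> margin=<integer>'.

d = (11, -7),  |d|² = 170;  R = 7+6 = 13,  c = 170−13² = 1
v_rel = (3, 2),  |v_rel|² = 13;  v_rel·d = (3)·(11) + (2)·(-7) = 19
13·t² − 38·t + 1 = 0  ⇒  m = 19² − 13·1 = 348
m = 348 > 0,  v_rel·d = 19 > 0  ⇒  inside

inside=yes margin=348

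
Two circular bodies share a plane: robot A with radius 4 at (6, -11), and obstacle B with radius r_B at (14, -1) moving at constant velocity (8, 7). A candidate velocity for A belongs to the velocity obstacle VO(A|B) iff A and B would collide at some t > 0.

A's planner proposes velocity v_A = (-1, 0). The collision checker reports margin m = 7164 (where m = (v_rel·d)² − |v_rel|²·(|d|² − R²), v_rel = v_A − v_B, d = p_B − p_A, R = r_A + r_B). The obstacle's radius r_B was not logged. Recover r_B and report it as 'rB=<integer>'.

m = 7164
d = (8, 10);  v_rel = (-9, -7),  |v_rel|² = 130
v_rel×d = (-9)·(10) − (-7)·(8) = -34
since m = R²·130 − (-34)²:  R² = (1156 + 7164) / 130 = 64
R = √64 = 8  ⇒  r_B = 8 − 4 = 4

rB=4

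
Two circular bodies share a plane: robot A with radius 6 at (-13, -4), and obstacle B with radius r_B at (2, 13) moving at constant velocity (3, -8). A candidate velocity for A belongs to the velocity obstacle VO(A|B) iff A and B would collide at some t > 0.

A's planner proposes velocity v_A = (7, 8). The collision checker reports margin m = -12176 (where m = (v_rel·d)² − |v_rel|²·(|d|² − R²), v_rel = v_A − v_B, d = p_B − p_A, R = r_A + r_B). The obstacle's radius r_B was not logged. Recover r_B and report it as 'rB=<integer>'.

m = -12176
d = (15, 17);  v_rel = (4, 16),  |v_rel|² = 272
v_rel×d = (4)·(17) − (16)·(15) = -172
since m = R²·272 − (-172)²:  R² = (29584 + -12176) / 272 = 64
R = √64 = 8  ⇒  r_B = 8 − 6 = 2

rB=2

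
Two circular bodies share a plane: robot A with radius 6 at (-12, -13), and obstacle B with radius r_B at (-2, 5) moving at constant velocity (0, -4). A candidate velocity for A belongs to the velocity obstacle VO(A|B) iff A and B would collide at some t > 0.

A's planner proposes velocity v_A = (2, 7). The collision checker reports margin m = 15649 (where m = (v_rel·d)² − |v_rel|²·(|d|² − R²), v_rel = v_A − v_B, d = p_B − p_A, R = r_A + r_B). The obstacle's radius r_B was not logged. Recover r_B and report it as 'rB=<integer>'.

m = 15649
d = (10, 18);  v_rel = (2, 11),  |v_rel|² = 125
v_rel×d = (2)·(18) − (11)·(10) = -74
since m = R²·125 − (-74)²:  R² = (5476 + 15649) / 125 = 169
R = √169 = 13  ⇒  r_B = 13 − 6 = 7

rB=7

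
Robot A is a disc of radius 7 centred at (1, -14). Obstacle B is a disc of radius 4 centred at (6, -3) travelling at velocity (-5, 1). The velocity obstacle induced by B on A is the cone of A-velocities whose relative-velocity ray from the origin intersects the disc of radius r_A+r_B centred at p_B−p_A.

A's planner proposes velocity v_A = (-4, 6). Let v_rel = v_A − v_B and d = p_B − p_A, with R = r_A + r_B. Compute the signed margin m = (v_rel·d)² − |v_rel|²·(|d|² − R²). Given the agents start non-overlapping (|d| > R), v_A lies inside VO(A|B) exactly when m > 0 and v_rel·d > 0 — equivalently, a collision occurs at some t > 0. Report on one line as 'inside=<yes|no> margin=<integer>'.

d = (5, 11),  |d|² = 146;  R = 7+4 = 11,  c = 146−11² = 25
v_rel = (1, 5),  |v_rel|² = 26;  v_rel·d = (1)·(5) + (5)·(11) = 60
26·t² − 120·t + 25 = 0  ⇒  m = 60² − 26·25 = 2950
m = 2950 > 0,  v_rel·d = 60 > 0  ⇒  inside

inside=yes margin=2950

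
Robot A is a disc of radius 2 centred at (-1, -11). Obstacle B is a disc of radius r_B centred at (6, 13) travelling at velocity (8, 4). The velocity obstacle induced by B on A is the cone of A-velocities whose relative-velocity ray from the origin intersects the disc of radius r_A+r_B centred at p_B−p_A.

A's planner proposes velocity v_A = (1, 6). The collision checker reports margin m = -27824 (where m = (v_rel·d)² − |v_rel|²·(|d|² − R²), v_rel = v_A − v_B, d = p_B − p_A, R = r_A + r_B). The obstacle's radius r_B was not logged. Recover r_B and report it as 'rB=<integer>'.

m = -27824
d = (7, 24);  v_rel = (-7, 2),  |v_rel|² = 53
v_rel×d = (-7)·(24) − (2)·(7) = -182
since m = R²·53 − (-182)²:  R² = (33124 + -27824) / 53 = 100
R = √100 = 10  ⇒  r_B = 10 − 2 = 8

rB=8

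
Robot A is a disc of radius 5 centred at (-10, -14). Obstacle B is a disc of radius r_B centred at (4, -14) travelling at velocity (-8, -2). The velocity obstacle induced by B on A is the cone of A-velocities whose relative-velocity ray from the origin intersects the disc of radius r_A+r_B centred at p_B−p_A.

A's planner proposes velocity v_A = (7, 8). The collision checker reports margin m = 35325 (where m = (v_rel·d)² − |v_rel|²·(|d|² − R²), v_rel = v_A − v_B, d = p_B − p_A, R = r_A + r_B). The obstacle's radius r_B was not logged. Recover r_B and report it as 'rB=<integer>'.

m = 35325
d = (14, 0);  v_rel = (15, 10),  |v_rel|² = 325
v_rel×d = (15)·(0) − (10)·(14) = -140
since m = R²·325 − (-140)²:  R² = (19600 + 35325) / 325 = 169
R = √169 = 13  ⇒  r_B = 13 − 5 = 8

rB=8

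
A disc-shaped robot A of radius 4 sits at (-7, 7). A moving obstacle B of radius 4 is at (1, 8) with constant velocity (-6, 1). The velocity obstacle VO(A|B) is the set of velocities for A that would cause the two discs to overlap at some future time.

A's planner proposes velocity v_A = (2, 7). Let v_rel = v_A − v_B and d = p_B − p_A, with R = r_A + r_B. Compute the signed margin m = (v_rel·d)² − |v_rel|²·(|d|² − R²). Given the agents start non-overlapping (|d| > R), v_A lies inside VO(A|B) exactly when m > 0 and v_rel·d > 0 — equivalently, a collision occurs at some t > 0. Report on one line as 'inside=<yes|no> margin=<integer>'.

d = (8, 1),  |d|² = 65;  R = 4+4 = 8,  c = 65−8² = 1
v_rel = (8, 6),  |v_rel|² = 100;  v_rel·d = (8)·(8) + (6)·(1) = 70
100·t² − 140·t + 1 = 0  ⇒  m = 70² − 100·1 = 4800
m = 4800 > 0,  v_rel·d = 70 > 0  ⇒  inside

inside=yes margin=4800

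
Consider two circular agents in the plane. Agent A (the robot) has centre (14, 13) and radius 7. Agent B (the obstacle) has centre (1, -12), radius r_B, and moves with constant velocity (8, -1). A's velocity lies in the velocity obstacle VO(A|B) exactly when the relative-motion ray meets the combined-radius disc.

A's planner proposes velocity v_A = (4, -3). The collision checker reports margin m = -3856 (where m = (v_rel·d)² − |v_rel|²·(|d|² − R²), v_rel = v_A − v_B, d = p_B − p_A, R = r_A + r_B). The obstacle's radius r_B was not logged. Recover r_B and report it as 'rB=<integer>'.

m = -3856
d = (-13, -25);  v_rel = (-4, -2),  |v_rel|² = 20
v_rel×d = (-4)·(-25) − (-2)·(-13) = 74
since m = R²·20 − 74²:  R² = (5476 + -3856) / 20 = 81
R = √81 = 9  ⇒  r_B = 9 − 7 = 2

rB=2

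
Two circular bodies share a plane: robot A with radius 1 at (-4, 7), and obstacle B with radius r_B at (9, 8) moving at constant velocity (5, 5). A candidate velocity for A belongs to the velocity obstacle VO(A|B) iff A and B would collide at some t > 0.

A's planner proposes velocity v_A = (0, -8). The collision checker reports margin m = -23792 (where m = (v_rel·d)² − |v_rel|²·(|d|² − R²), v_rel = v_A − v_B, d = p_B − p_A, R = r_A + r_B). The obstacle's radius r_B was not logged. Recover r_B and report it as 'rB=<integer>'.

m = -23792
d = (13, 1);  v_rel = (-5, -13),  |v_rel|² = 194
v_rel×d = (-5)·(1) − (-13)·(13) = 164
since m = R²·194 − 164²:  R² = (26896 + -23792) / 194 = 16
R = √16 = 4  ⇒  r_B = 4 − 1 = 3

rB=3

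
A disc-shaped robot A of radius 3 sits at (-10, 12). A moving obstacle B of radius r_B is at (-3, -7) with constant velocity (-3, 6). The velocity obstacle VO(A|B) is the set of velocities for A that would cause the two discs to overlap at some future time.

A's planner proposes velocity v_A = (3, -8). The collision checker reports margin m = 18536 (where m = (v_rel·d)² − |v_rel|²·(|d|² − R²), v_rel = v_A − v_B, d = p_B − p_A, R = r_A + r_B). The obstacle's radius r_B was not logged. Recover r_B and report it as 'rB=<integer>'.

m = 18536
d = (7, -19);  v_rel = (6, -14),  |v_rel|² = 232
v_rel×d = (6)·(-19) − (-14)·(7) = -16
since m = R²·232 − (-16)²:  R² = (256 + 18536) / 232 = 81
R = √81 = 9  ⇒  r_B = 9 − 3 = 6

rB=6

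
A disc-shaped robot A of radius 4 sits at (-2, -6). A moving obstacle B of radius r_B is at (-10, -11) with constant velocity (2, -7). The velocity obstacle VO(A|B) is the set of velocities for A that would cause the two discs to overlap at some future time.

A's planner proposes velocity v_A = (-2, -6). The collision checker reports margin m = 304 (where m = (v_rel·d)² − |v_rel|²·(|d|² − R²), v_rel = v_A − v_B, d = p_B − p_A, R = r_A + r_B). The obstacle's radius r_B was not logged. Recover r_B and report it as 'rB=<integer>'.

m = 304
d = (-8, -5);  v_rel = (-4, 1),  |v_rel|² = 17
v_rel×d = (-4)·(-5) − (1)·(-8) = 28
since m = R²·17 − 28²:  R² = (784 + 304) / 17 = 64
R = √64 = 8  ⇒  r_B = 8 − 4 = 4

rB=4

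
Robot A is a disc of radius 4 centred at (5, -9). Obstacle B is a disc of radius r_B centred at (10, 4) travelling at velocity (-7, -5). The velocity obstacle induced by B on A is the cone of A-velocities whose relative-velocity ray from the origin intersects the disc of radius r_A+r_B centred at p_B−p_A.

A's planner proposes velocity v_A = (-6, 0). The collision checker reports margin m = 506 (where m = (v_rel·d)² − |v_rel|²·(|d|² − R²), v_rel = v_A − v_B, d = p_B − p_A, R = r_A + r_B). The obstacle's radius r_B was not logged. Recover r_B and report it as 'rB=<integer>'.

m = 506
d = (5, 13);  v_rel = (1, 5),  |v_rel|² = 26
v_rel×d = (1)·(13) − (5)·(5) = -12
since m = R²·26 − (-12)²:  R² = (144 + 506) / 26 = 25
R = √25 = 5  ⇒  r_B = 5 − 4 = 1

rB=1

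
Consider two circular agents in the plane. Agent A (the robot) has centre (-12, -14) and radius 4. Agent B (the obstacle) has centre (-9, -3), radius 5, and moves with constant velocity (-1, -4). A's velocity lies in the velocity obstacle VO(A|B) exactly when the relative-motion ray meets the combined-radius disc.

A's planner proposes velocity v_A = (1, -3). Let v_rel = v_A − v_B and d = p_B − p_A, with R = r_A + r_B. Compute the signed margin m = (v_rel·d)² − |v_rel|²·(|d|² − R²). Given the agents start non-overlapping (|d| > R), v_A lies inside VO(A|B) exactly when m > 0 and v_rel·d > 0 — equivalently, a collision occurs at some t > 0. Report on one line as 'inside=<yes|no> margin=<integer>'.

d = (3, 11),  |d|² = 130;  R = 4+5 = 9,  c = 130−9² = 49
v_rel = (2, 1),  |v_rel|² = 5;  v_rel·d = (2)·(3) + (1)·(11) = 17
5·t² − 34·t + 49 = 0  ⇒  m = 17² − 5·49 = 44
m = 44 > 0,  v_rel·d = 17 > 0  ⇒  inside

inside=yes margin=44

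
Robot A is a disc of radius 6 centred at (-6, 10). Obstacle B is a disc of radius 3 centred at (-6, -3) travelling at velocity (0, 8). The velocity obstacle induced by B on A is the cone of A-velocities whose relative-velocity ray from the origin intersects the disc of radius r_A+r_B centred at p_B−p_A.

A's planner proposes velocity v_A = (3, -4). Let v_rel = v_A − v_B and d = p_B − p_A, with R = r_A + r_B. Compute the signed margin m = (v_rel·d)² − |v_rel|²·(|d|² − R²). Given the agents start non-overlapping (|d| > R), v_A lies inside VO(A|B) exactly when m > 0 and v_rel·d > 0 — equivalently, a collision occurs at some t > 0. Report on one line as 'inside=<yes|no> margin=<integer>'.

d = (0, -13),  |d|² = 169;  R = 6+3 = 9,  c = 169−9² = 88
v_rel = (3, -12),  |v_rel|² = 153;  v_rel·d = (3)·(0) + (-12)·(-13) = 156
153·t² − 312·t + 88 = 0  ⇒  m = 156² − 153·88 = 10872
m = 10872 > 0,  v_rel·d = 156 > 0  ⇒  inside

inside=yes margin=10872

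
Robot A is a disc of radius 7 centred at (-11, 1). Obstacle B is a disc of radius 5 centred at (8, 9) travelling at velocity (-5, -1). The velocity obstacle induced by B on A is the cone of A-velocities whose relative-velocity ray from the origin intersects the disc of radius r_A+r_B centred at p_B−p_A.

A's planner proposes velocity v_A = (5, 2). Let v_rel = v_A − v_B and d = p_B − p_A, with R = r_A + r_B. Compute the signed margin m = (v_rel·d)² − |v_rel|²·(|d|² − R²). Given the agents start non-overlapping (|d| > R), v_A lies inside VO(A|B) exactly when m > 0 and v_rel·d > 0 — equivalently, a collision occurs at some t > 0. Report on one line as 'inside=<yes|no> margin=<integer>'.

d = (19, 8),  |d|² = 425;  R = 7+5 = 12,  c = 425−12² = 281
v_rel = (10, 3),  |v_rel|² = 109;  v_rel·d = (10)·(19) + (3)·(8) = 214
109·t² − 428·t + 281 = 0  ⇒  m = 214² − 109·281 = 15167
m = 15167 > 0,  v_rel·d = 214 > 0  ⇒  inside

inside=yes margin=15167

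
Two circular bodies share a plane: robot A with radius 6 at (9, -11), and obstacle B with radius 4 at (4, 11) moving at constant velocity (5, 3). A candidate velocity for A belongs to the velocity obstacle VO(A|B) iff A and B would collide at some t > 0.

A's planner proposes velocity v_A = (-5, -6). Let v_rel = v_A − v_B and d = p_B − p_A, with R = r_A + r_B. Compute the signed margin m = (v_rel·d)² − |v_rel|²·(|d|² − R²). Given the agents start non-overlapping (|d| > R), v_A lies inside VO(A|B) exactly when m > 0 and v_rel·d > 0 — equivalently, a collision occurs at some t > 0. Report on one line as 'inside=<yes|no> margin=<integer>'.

d = (-5, 22),  |d|² = 509;  R = 6+4 = 10,  c = 509−10² = 409
v_rel = (-10, -9),  |v_rel|² = 181;  v_rel·d = (-10)·(-5) + (-9)·(22) = -148
181·t² + 296·t + 409 = 0  ⇒  m = (-148)² − 181·409 = -52125
m = -52125 < 0,  v_rel·d = -148 < 0  ⇒  outside

inside=no margin=-52125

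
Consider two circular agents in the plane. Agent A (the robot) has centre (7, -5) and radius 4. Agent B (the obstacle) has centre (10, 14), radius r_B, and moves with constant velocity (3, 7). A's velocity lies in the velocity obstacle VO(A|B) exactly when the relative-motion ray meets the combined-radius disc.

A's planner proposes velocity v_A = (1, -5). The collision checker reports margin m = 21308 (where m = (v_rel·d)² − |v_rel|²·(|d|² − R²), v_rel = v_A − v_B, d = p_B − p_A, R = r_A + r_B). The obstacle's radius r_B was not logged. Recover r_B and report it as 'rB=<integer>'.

m = 21308
d = (3, 19);  v_rel = (-2, -12),  |v_rel|² = 148
v_rel×d = (-2)·(19) − (-12)·(3) = -2
since m = R²·148 − (-2)²:  R² = (4 + 21308) / 148 = 144
R = √144 = 12  ⇒  r_B = 12 − 4 = 8

rB=8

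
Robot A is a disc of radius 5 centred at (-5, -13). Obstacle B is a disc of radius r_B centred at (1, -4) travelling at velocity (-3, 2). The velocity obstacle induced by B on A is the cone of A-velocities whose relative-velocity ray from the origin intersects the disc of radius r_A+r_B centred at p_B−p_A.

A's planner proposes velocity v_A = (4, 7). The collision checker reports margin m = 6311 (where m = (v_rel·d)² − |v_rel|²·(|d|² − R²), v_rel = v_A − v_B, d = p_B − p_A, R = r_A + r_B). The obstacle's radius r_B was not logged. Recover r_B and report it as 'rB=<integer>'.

m = 6311
d = (6, 9);  v_rel = (7, 5),  |v_rel|² = 74
v_rel×d = (7)·(9) − (5)·(6) = 33
since m = R²·74 − 33²:  R² = (1089 + 6311) / 74 = 100
R = √100 = 10  ⇒  r_B = 10 − 5 = 5

rB=5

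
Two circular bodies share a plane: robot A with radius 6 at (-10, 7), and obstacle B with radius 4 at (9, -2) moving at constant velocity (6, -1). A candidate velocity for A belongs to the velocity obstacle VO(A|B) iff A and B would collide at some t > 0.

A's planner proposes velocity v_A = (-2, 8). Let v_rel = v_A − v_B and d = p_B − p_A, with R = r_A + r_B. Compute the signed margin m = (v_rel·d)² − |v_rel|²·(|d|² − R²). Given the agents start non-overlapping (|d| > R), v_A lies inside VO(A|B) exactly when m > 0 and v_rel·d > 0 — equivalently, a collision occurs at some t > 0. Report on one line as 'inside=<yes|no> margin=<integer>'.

d = (19, -9),  |d|² = 442;  R = 6+4 = 10,  c = 442−10² = 342
v_rel = (-8, 9),  |v_rel|² = 145;  v_rel·d = (-8)·(19) + (9)·(-9) = -233
145·t² + 466·t + 342 = 0  ⇒  m = (-233)² − 145·342 = 4699
m = 4699 > 0,  v_rel·d = -233 < 0  ⇒  outside

inside=no margin=4699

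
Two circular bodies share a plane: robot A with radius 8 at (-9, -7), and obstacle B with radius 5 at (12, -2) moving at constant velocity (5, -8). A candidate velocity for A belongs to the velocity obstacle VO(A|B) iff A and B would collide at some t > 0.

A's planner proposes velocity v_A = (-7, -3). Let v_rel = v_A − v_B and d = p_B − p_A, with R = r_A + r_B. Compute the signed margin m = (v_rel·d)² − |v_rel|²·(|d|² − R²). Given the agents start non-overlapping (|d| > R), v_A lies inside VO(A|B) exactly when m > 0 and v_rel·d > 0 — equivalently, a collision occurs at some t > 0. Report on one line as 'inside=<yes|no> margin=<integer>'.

d = (21, 5),  |d|² = 466;  R = 8+5 = 13,  c = 466−13² = 297
v_rel = (-12, 5),  |v_rel|² = 169;  v_rel·d = (-12)·(21) + (5)·(5) = -227
169·t² + 454·t + 297 = 0  ⇒  m = (-227)² − 169·297 = 1336
m = 1336 > 0,  v_rel·d = -227 < 0  ⇒  outside

inside=no margin=1336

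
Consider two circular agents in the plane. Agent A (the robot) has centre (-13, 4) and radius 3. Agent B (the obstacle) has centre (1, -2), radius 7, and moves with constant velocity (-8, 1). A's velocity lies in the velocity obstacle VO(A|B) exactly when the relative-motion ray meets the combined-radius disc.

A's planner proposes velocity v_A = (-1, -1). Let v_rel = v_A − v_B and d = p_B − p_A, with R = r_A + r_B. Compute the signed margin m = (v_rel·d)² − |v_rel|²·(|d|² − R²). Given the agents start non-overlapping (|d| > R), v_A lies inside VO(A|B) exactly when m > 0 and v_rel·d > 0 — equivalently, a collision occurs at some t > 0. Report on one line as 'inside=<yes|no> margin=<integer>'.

d = (14, -6),  |d|² = 232;  R = 3+7 = 10,  c = 232−10² = 132
v_rel = (7, -2),  |v_rel|² = 53;  v_rel·d = (7)·(14) + (-2)·(-6) = 110
53·t² − 220·t + 132 = 0  ⇒  m = 110² − 53·132 = 5104
m = 5104 > 0,  v_rel·d = 110 > 0  ⇒  inside

inside=yes margin=5104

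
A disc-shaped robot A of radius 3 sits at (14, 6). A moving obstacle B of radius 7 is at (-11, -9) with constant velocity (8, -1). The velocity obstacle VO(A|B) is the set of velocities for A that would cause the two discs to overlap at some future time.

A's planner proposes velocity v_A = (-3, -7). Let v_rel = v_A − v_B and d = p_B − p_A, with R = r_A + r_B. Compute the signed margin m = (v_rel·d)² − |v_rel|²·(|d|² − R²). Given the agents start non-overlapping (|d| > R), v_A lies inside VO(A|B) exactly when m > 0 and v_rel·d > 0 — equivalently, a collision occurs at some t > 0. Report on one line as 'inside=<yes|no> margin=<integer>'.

d = (-25, -15),  |d|² = 850;  R = 3+7 = 10,  c = 850−10² = 750
v_rel = (-11, -6),  |v_rel|² = 157;  v_rel·d = (-11)·(-25) + (-6)·(-15) = 365
157·t² − 730·t + 750 = 0  ⇒  m = 365² − 157·750 = 15475
m = 15475 > 0,  v_rel·d = 365 > 0  ⇒  inside

inside=yes margin=15475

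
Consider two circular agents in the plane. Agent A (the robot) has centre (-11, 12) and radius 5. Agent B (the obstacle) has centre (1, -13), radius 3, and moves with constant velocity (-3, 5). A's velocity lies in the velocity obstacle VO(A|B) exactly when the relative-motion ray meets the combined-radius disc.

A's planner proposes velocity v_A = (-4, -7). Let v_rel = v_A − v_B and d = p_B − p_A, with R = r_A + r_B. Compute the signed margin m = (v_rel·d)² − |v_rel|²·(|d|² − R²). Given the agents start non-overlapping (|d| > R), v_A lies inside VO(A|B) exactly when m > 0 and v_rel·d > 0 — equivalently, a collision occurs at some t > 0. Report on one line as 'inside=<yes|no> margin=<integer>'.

d = (12, -25),  |d|² = 769;  R = 5+3 = 8,  c = 769−8² = 705
v_rel = (-1, -12),  |v_rel|² = 145;  v_rel·d = (-1)·(12) + (-12)·(-25) = 288
145·t² − 576·t + 705 = 0  ⇒  m = 288² − 145·705 = -19281
m = -19281 < 0,  v_rel·d = 288 > 0  ⇒  outside

inside=no margin=-19281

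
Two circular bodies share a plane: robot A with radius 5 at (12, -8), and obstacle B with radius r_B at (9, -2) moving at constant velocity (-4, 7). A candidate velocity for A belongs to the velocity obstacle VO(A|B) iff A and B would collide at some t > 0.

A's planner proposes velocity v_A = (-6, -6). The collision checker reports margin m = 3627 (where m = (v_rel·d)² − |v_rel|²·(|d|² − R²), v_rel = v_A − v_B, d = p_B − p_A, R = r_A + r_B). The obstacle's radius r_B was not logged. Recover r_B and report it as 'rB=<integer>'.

m = 3627
d = (-3, 6);  v_rel = (-2, -13),  |v_rel|² = 173
v_rel×d = (-2)·(6) − (-13)·(-3) = -51
since m = R²·173 − (-51)²:  R² = (2601 + 3627) / 173 = 36
R = √36 = 6  ⇒  r_B = 6 − 5 = 1

rB=1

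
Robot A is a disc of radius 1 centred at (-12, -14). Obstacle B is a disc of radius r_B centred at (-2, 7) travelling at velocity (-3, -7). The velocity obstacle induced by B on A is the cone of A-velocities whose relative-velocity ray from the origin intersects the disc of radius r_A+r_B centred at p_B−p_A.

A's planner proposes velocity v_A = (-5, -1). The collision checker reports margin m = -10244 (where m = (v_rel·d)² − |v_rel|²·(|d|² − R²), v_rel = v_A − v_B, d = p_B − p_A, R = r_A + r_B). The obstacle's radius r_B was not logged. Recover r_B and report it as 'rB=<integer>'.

m = -10244
d = (10, 21);  v_rel = (-2, 6),  |v_rel|² = 40
v_rel×d = (-2)·(21) − (6)·(10) = -102
since m = R²·40 − (-102)²:  R² = (10404 + -10244) / 40 = 4
R = √4 = 2  ⇒  r_B = 2 − 1 = 1

rB=1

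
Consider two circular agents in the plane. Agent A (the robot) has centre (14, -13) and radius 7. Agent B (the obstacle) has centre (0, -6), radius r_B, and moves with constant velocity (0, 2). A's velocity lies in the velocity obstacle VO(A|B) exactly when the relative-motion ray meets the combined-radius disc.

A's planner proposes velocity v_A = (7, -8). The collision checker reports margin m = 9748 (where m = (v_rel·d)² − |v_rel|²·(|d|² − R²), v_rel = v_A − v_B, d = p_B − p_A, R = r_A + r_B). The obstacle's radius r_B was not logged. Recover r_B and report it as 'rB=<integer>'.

m = 9748
d = (-14, 7);  v_rel = (7, -10),  |v_rel|² = 149
v_rel×d = (7)·(7) − (-10)·(-14) = -91
since m = R²·149 − (-91)²:  R² = (8281 + 9748) / 149 = 121
R = √121 = 11  ⇒  r_B = 11 − 7 = 4

rB=4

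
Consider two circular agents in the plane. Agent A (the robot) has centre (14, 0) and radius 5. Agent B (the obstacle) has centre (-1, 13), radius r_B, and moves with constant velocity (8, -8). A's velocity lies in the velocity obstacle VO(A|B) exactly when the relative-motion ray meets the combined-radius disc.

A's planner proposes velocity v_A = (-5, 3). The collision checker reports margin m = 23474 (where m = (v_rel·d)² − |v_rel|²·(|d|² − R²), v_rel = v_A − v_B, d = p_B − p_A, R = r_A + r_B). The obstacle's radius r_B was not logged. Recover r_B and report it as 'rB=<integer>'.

m = 23474
d = (-15, 13);  v_rel = (-13, 11),  |v_rel|² = 290
v_rel×d = (-13)·(13) − (11)·(-15) = -4
since m = R²·290 − (-4)²:  R² = (16 + 23474) / 290 = 81
R = √81 = 9  ⇒  r_B = 9 − 5 = 4

rB=4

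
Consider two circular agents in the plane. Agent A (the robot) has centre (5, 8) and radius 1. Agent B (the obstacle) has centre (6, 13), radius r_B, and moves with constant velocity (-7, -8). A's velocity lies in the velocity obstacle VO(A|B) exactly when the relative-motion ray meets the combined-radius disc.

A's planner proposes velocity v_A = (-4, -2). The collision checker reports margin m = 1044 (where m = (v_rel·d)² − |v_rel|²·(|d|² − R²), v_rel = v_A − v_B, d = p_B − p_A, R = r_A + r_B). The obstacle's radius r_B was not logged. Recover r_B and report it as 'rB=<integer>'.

m = 1044
d = (1, 5);  v_rel = (3, 6),  |v_rel|² = 45
v_rel×d = (3)·(5) − (6)·(1) = 9
since m = R²·45 − 9²:  R² = (81 + 1044) / 45 = 25
R = √25 = 5  ⇒  r_B = 5 − 1 = 4

rB=4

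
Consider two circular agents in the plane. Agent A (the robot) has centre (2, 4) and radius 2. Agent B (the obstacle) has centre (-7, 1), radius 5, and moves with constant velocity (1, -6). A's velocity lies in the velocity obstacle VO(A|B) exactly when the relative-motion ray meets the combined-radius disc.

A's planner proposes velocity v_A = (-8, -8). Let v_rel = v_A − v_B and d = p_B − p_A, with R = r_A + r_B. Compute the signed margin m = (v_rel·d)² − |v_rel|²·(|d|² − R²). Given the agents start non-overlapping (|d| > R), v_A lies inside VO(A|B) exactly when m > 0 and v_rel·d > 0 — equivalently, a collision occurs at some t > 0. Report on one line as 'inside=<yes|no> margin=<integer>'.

d = (-9, -3),  |d|² = 90;  R = 2+5 = 7,  c = 90−7² = 41
v_rel = (-9, -2),  |v_rel|² = 85;  v_rel·d = (-9)·(-9) + (-2)·(-3) = 87
85·t² − 174·t + 41 = 0  ⇒  m = 87² − 85·41 = 4084
m = 4084 > 0,  v_rel·d = 87 > 0  ⇒  inside

inside=yes margin=4084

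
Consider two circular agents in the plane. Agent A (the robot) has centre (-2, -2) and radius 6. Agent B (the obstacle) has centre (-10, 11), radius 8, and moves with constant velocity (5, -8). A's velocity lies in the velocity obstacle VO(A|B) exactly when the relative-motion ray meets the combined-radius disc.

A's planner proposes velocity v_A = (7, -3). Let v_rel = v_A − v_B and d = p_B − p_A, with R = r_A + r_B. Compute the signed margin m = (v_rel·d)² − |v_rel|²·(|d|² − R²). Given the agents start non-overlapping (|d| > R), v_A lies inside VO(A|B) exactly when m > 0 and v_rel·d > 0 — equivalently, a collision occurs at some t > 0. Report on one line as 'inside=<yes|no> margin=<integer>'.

d = (-8, 13),  |d|² = 233;  R = 6+8 = 14,  c = 233−14² = 37
v_rel = (2, 5),  |v_rel|² = 29;  v_rel·d = (2)·(-8) + (5)·(13) = 49
29·t² − 98·t + 37 = 0  ⇒  m = 49² − 29·37 = 1328
m = 1328 > 0,  v_rel·d = 49 > 0  ⇒  inside

inside=yes margin=1328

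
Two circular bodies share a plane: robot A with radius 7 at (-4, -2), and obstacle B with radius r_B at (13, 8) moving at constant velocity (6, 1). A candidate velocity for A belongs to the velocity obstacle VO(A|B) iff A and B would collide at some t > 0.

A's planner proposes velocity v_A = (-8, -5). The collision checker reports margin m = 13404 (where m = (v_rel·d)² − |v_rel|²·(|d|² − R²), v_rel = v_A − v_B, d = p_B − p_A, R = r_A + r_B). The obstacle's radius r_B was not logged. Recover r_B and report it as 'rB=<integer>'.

m = 13404
d = (17, 10);  v_rel = (-14, -6),  |v_rel|² = 232
v_rel×d = (-14)·(10) − (-6)·(17) = -38
since m = R²·232 − (-38)²:  R² = (1444 + 13404) / 232 = 64
R = √64 = 8  ⇒  r_B = 8 − 7 = 1

rB=1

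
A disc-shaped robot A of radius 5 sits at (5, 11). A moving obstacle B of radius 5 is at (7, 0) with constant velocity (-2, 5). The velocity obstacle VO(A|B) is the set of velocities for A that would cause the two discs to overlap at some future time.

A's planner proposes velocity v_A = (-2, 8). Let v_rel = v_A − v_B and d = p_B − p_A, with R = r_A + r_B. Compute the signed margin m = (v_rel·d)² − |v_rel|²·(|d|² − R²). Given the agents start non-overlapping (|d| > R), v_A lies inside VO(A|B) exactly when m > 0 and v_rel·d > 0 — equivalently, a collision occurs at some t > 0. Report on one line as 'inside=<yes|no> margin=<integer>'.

d = (2, -11),  |d|² = 125;  R = 5+5 = 10,  c = 125−10² = 25
v_rel = (0, 3),  |v_rel|² = 9;  v_rel·d = (0)·(2) + (3)·(-11) = -33
9·t² + 66·t + 25 = 0  ⇒  m = (-33)² − 9·25 = 864
m = 864 > 0,  v_rel·d = -33 < 0  ⇒  outside

inside=no margin=864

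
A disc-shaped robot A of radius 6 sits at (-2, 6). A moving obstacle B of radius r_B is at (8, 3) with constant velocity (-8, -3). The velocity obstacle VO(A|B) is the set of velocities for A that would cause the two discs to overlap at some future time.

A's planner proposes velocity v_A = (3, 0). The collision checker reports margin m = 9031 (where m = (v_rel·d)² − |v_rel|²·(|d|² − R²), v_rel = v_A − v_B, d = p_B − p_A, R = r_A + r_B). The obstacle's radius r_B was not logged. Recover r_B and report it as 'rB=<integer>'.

m = 9031
d = (10, -3);  v_rel = (11, 3),  |v_rel|² = 130
v_rel×d = (11)·(-3) − (3)·(10) = -63
since m = R²·130 − (-63)²:  R² = (3969 + 9031) / 130 = 100
R = √100 = 10  ⇒  r_B = 10 − 6 = 4

rB=4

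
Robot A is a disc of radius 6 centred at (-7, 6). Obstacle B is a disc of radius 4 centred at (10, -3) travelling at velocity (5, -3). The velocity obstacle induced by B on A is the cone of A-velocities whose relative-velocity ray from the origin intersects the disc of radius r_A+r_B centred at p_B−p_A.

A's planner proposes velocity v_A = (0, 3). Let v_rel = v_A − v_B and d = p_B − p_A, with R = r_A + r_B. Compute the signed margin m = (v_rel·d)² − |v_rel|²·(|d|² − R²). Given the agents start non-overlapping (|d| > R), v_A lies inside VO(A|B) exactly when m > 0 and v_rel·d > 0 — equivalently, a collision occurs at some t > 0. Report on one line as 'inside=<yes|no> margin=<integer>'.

d = (17, -9),  |d|² = 370;  R = 6+4 = 10,  c = 370−10² = 270
v_rel = (-5, 6),  |v_rel|² = 61;  v_rel·d = (-5)·(17) + (6)·(-9) = -139
61·t² + 278·t + 270 = 0  ⇒  m = (-139)² − 61·270 = 2851
m = 2851 > 0,  v_rel·d = -139 < 0  ⇒  outside

inside=no margin=2851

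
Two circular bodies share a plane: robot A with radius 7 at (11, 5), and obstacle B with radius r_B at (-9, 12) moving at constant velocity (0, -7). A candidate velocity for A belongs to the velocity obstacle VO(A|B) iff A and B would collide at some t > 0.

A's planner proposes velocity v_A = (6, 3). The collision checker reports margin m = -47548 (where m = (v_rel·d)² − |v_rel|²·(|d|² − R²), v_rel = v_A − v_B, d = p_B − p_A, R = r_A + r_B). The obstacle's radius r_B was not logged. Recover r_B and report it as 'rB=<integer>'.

m = -47548
d = (-20, 7);  v_rel = (6, 10),  |v_rel|² = 136
v_rel×d = (6)·(7) − (10)·(-20) = 242
since m = R²·136 − 242²:  R² = (58564 + -47548) / 136 = 81
R = √81 = 9  ⇒  r_B = 9 − 7 = 2

rB=2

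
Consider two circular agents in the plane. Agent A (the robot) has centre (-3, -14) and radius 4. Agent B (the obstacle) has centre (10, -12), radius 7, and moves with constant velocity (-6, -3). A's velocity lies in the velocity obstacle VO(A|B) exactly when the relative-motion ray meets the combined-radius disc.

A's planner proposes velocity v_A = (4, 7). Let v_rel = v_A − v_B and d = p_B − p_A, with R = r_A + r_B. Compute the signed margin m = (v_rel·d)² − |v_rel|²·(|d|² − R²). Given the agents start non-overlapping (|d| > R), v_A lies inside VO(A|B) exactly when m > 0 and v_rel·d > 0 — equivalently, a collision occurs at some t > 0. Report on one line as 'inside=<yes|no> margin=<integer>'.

d = (13, 2),  |d|² = 173;  R = 4+7 = 11,  c = 173−11² = 52
v_rel = (10, 10),  |v_rel|² = 200;  v_rel·d = (10)·(13) + (10)·(2) = 150
200·t² − 300·t + 52 = 0  ⇒  m = 150² − 200·52 = 12100
m = 12100 > 0,  v_rel·d = 150 > 0  ⇒  inside

inside=yes margin=12100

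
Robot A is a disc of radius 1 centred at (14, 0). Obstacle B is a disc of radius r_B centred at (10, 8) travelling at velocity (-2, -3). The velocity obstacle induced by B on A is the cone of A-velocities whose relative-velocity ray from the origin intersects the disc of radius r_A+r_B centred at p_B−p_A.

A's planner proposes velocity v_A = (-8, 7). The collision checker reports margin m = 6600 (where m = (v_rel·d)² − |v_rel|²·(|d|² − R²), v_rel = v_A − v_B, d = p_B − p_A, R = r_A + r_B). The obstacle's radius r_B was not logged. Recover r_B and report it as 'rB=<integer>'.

m = 6600
d = (-4, 8);  v_rel = (-6, 10),  |v_rel|² = 136
v_rel×d = (-6)·(8) − (10)·(-4) = -8
since m = R²·136 − (-8)²:  R² = (64 + 6600) / 136 = 49
R = √49 = 7  ⇒  r_B = 7 − 1 = 6

rB=6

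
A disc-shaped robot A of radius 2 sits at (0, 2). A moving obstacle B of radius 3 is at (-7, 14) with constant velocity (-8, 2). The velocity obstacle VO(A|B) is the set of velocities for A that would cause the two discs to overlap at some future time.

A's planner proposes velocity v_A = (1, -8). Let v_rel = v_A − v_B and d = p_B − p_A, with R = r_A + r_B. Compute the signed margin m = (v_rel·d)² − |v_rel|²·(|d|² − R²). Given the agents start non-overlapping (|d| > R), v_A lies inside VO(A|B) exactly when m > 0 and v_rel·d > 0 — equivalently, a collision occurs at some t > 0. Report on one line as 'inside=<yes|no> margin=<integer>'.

d = (-7, 12),  |d|² = 193;  R = 2+3 = 5,  c = 193−5² = 168
v_rel = (9, -10),  |v_rel|² = 181;  v_rel·d = (9)·(-7) + (-10)·(12) = -183
181·t² + 366·t + 168 = 0  ⇒  m = (-183)² − 181·168 = 3081
m = 3081 > 0,  v_rel·d = -183 < 0  ⇒  outside

inside=no margin=3081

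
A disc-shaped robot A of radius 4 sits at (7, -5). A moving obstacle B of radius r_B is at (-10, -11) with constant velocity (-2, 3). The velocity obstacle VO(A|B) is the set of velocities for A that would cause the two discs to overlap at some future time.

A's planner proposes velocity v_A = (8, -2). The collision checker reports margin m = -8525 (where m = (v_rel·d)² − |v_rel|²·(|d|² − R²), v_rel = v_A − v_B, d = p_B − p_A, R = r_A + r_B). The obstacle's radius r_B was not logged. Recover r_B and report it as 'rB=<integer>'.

m = -8525
d = (-17, -6);  v_rel = (10, -5),  |v_rel|² = 125
v_rel×d = (10)·(-6) − (-5)·(-17) = -145
since m = R²·125 − (-145)²:  R² = (21025 + -8525) / 125 = 100
R = √100 = 10  ⇒  r_B = 10 − 4 = 6

rB=6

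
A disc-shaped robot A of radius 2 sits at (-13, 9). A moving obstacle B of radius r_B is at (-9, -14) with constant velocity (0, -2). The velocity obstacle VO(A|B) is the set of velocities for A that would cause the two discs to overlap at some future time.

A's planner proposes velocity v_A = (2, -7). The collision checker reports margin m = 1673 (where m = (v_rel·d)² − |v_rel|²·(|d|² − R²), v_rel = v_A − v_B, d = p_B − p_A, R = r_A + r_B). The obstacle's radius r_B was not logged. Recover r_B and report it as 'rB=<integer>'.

m = 1673
d = (4, -23);  v_rel = (2, -5),  |v_rel|² = 29
v_rel×d = (2)·(-23) − (-5)·(4) = -26
since m = R²·29 − (-26)²:  R² = (676 + 1673) / 29 = 81
R = √81 = 9  ⇒  r_B = 9 − 2 = 7

rB=7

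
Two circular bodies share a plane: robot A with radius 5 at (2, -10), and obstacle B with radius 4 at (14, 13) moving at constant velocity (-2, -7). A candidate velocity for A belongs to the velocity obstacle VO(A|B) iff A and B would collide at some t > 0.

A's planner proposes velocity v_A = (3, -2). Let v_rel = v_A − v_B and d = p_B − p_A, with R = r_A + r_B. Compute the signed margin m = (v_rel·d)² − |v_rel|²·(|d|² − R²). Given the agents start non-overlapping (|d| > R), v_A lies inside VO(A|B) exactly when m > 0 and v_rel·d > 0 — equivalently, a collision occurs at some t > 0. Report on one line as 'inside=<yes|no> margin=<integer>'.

d = (12, 23),  |d|² = 673;  R = 5+4 = 9,  c = 673−9² = 592
v_rel = (5, 5),  |v_rel|² = 50;  v_rel·d = (5)·(12) + (5)·(23) = 175
50·t² − 350·t + 592 = 0  ⇒  m = 175² − 50·592 = 1025
m = 1025 > 0,  v_rel·d = 175 > 0  ⇒  inside

inside=yes margin=1025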